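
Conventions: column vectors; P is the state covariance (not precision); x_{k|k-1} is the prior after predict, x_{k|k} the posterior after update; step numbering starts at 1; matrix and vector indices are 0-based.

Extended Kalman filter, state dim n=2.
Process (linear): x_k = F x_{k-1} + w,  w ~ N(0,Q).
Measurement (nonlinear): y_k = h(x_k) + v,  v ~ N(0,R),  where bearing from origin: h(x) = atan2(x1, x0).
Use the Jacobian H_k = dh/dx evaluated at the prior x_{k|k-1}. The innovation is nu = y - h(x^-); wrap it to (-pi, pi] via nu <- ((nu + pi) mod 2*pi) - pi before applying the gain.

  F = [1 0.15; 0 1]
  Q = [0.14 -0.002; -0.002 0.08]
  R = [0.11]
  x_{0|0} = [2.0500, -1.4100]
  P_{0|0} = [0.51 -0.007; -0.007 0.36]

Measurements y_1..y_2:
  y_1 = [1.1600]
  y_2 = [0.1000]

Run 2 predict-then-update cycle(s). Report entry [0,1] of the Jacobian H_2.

H_jac[0,1] = 0.2926

step 1: x^-=[1.8385, -1.4100]  P^-=[0.6560 0.0450; 0.0450 0.4400]  H_jac=[0.2627 0.3425]  S=[0.2150]  K=[0.8733; 0.7560]  nu=[1.8142]  x^+=[3.4228, -0.0384]  P^+=[0.4921 -0.0969; -0.0969 0.3171]
step 2: x^-=[3.4170, -0.0384]  P^-=[0.6101 -0.0513; -0.0513 0.3971]  H_jac=[0.0033 0.2926]  S=[0.1439]  K=[-0.0904; 0.8063]  nu=[0.1112]  x^+=[3.4070, 0.0513]  P^+=[0.6090 -0.0408; -0.0408 0.3036]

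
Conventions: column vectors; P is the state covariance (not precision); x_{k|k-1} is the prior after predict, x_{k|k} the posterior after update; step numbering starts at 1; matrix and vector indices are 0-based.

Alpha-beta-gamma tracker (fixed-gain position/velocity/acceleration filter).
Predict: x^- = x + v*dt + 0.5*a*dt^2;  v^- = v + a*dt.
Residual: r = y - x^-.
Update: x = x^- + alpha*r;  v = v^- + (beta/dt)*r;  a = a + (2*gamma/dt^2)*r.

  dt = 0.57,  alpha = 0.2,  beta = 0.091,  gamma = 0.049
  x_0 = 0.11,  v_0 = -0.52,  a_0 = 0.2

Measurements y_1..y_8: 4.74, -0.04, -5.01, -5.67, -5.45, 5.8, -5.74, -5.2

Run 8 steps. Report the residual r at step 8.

resid = 2.3070

step 1: x_pred=-0.1539  r=4.8939  x^+=0.8249  v^+=0.3753  a^+=1.6762
step 2: x_pred=1.3111  r=-1.3511  x^+=1.0409  v^+=1.1150  a^+=1.2686
step 3: x_pred=1.8825  r=-6.8925  x^+=0.5040  v^+=0.7377  a^+=-0.8104
step 4: x_pred=0.7929  r=-6.4629  x^+=-0.4997  v^+=-0.7560  a^+=-2.7598
step 5: x_pred=-1.3789  r=-4.0711  x^+=-2.1931  v^+=-2.9790  a^+=-3.9878
step 6: x_pred=-4.5390  r=10.3390  x^+=-2.4712  v^+=-3.6014  a^+=-0.8692
step 7: x_pred=-4.6652  r=-1.0748  x^+=-4.8801  v^+=-4.2684  a^+=-1.1934
step 8: x_pred=-7.5070  r=2.3070  x^+=-7.0456  v^+=-4.5804  a^+=-0.4975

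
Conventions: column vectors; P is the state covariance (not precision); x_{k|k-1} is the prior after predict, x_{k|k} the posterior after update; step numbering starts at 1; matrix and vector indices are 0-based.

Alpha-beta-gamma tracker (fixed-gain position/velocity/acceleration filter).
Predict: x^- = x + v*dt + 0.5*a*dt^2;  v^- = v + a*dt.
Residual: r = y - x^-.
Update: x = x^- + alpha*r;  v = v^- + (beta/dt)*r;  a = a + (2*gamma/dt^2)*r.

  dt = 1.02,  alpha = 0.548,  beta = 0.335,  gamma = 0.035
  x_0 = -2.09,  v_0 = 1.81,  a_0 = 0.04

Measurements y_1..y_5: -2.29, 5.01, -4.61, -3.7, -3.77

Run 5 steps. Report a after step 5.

step 1: x_pred=-0.2230  r=-2.0670  x^+=-1.3557  v^+=1.1719  a^+=-0.0991
step 2: x_pred=-0.2119  r=5.2219  x^+=2.6497  v^+=2.7859  a^+=0.2523
step 3: x_pred=5.6226  r=-10.2326  x^+=0.0151  v^+=-0.3175  a^+=-0.4362
step 4: x_pred=-0.5356  r=-3.1644  x^+=-2.2697  v^+=-1.8017  a^+=-0.6491
step 5: x_pred=-4.4451  r=0.6751  x^+=-4.0751  v^+=-2.2421  a^+=-0.6037

a_post = -0.6037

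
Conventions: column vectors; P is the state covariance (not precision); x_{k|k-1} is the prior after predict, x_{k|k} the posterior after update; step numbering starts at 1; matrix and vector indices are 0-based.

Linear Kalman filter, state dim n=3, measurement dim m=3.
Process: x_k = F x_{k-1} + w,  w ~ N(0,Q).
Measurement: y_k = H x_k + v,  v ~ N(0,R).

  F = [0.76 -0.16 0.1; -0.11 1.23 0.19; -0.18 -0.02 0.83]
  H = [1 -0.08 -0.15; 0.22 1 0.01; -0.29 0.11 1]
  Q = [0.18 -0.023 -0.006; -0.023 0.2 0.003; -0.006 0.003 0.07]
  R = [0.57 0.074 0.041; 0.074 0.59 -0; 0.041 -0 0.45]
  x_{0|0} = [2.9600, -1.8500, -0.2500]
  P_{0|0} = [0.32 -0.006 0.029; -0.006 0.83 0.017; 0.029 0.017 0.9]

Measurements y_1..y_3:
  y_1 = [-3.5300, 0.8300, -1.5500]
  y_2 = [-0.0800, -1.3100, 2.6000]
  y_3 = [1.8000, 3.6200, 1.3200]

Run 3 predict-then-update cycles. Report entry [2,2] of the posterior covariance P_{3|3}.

step 1: x^-=[2.5206, -2.6486, -0.7033]  P^-=[0.4004 -0.1963 0.0430; -0.1963 1.5004 0.1458; 0.0430 0.1458 0.6914]  S=[1.0176 -0.1748 -0.1874; -0.1748 2.0266 0.3539; -0.1874 0.3539 1.2129]  K=[0.3975 -0.0168 -0.0118; -0.2008 0.6901 0.0709; 0.0331 -0.0190 0.5837]  nu=[-6.3680, 2.9311, 0.1756]  x^+=[-0.0622, 0.6650, -0.8672]  P^+=[0.2346 -0.0330 0.0827; -0.0330 0.3998 -0.0299; 0.0827 -0.0299 0.2913]
step 2: x^-=[-0.2404, 0.6600, -0.7219]  P^-=[0.3502 -0.1389 0.0416; -0.1389 0.8098 0.0102; 0.0416 0.0102 0.2545]  S=[0.9411 -0.0531 -0.0819; -0.0531 1.3560 0.1254; -0.0819 0.1254 0.7307]  K=[0.3709 -0.0255 -0.0570; -0.1799 0.5608 0.0745; 0.0315 -0.0140 0.3392]  nu=[0.1049, -1.9099, 3.1795]  x^+=[-0.3340, -0.1929, 0.3867]  P^+=[0.2127 -0.0349 0.0551; -0.0349 0.3254 -0.0198; 0.0551 -0.0198 0.1721]
step 3: x^-=[-0.1843, -0.1270, 0.3850]  P^-=[0.3304 -0.1293 0.0162; -0.1293 0.6990 0.0070; 0.0162 0.0070 0.1795]  S=[0.9249 -0.0380 -0.0889; -0.0380 1.2484 0.1025; -0.0889 0.1025 0.6662]  K=[0.3561 -0.0271 -0.0892; -0.1723 0.5256 0.0784; 0.0130 -0.0116 0.2671]  nu=[2.0319, 3.7837, 0.8956]  x^+=[0.3569, 1.5816, 0.6065]  P^+=[0.2000 -0.0340 0.0362; -0.0340 0.3050 -0.0152; 0.0362 -0.0152 0.1329]

P_post[2,2] = 0.1329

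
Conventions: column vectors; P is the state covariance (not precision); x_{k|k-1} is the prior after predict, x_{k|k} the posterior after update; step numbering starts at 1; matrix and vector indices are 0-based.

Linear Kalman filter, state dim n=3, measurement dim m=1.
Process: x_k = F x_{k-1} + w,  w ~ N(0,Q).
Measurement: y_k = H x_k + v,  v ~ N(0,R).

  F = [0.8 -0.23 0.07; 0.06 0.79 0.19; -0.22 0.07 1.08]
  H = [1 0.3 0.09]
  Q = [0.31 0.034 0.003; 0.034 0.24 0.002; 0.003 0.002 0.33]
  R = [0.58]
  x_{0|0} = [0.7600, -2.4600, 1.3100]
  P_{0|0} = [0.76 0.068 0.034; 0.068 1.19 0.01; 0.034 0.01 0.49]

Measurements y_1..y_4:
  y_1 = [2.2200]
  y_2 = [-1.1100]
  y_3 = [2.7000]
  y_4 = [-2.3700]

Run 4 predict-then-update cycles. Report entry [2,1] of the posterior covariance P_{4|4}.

P_post[2,1] = 1.1787

step 1: x^-=[1.2655, -1.6489, 1.0754]  P^-=[0.8402 -0.0918 -0.0792; -0.0918 1.0133 0.1562; -0.0792 0.1562 0.9274]  S=[1.4580]  K=[0.5525; 0.1552; 0.0351]  nu=[1.3524]  x^+=[2.0127, -1.4390, 1.1228]  P^+=[0.3952 -0.2168 -0.1075; -0.2168 0.9782 0.1483; -0.1075 0.1483 0.9256]
step 2: x^-=[2.0197, -0.8027, 0.6691]  P^-=[0.6821 -0.2615 -0.1627; -0.2615 0.9069 0.4036; -0.1627 0.4036 1.5137]  S=[1.1916]  K=[0.4943; 0.0393; 0.0794]  nu=[-2.9491]  x^+=[0.5619, -0.9186, 0.4350]  P^+=[0.3910 -0.2847 -0.2095; -0.2847 0.9050 0.3999; -0.2095 0.3999 1.5062]
step 3: x^-=[0.6912, -0.6093, 0.2819]  P^-=[0.6839 -0.2957 -0.2720; -0.2957 0.9489 0.7459; -0.2720 0.7459 2.2790]  S=[1.1817]  K=[0.4830; 0.0475; 0.1328]  nu=[2.1662]  x^+=[1.7375, -0.5066, 0.5695]  P^+=[0.4083 -0.3228 -0.3478; -0.3228 0.9462 0.7385; -0.3478 0.7385 2.2582]
step 4: x^-=[1.5463, -0.1877, 0.1974]  P^-=[0.6885 -0.3336 -0.4227; -0.3336 1.0967 1.1990; -0.4227 1.1990 3.2752]  S=[1.1822]  K=[0.4655; 0.0874; 0.1960]  nu=[-3.8778]  x^+=[-0.2589, -0.5266, -0.5627]  P^+=[0.4323 -0.3817 -0.5306; -0.3817 1.0877 1.1787; -0.5306 1.1787 3.2298]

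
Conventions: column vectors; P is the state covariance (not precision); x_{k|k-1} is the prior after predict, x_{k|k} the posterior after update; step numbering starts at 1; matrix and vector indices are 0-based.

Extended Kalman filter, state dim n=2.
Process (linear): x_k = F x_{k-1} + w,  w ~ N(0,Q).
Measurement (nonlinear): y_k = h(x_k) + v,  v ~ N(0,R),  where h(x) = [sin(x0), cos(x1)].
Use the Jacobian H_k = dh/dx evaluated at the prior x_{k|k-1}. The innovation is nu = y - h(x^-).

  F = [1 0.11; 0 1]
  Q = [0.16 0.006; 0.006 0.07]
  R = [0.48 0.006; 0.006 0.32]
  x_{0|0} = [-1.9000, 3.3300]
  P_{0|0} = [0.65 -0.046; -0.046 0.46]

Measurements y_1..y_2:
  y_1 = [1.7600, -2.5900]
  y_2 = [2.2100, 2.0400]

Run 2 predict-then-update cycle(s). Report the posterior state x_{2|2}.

x_post = [0.8570, 1.6573]

step 1: x^-=[-1.5337, 3.3300]  P^-=[0.8054 0.0106; 0.0106 0.5300]  H_jac=[0.0371 0.0000; 0.0000 0.1873]  S=[0.4811 0.0061; 0.0061 0.3386]  K=[0.0620 0.0048; -0.0029 0.2932]  nu=[2.7593, -1.6077]  x^+=[-1.3702, 2.8506]  P^+=[0.8036 0.0101; 0.0101 0.5009]
step 2: x^-=[-1.0566, 2.8506]  P^-=[0.9719 0.0712; 0.0712 0.5709]  H_jac=[0.4918 0.0000; 0.0000 -0.2869]  S=[0.7151 -0.0040; -0.0040 0.3670]  K=[0.6682 -0.0483; 0.0464 -0.4458]  nu=[3.0807, 2.9980]  x^+=[0.8570, 1.6573]  P^+=[0.6515 0.0399; 0.0399 0.4963]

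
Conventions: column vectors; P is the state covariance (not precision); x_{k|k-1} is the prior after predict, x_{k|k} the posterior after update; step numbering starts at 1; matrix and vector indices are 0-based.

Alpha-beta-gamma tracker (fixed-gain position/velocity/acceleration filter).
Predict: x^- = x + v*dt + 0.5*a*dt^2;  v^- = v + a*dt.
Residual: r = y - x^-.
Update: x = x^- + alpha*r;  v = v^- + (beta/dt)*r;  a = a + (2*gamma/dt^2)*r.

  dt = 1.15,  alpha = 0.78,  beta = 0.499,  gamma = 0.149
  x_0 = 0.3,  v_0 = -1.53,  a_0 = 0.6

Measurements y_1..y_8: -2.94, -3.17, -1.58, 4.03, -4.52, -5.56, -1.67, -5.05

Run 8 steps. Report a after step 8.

step 1: x_pred=-1.0627  r=-1.8773  x^+=-2.5270  v^+=-1.6546  a^+=0.1770
step 2: x_pred=-4.3127  r=1.1427  x^+=-3.4214  v^+=-0.9552  a^+=0.4345
step 3: x_pred=-4.2325  r=2.6525  x^+=-2.1636  v^+=0.6955  a^+=1.0322
step 4: x_pred=-0.6813  r=4.7113  x^+=2.9935  v^+=3.9267  a^+=2.0938
step 5: x_pred=8.8938  r=-13.4138  x^+=-1.5690  v^+=0.5142  a^+=-0.9288
step 6: x_pred=-1.5918  r=-3.9682  x^+=-4.6870  v^+=-2.2758  a^+=-1.8229
step 7: x_pred=-8.5095  r=6.8395  x^+=-3.1747  v^+=-1.4044  a^+=-0.2818
step 8: x_pred=-4.9760  r=-0.0740  x^+=-5.0337  v^+=-1.7605  a^+=-0.2984

a_post = -0.2984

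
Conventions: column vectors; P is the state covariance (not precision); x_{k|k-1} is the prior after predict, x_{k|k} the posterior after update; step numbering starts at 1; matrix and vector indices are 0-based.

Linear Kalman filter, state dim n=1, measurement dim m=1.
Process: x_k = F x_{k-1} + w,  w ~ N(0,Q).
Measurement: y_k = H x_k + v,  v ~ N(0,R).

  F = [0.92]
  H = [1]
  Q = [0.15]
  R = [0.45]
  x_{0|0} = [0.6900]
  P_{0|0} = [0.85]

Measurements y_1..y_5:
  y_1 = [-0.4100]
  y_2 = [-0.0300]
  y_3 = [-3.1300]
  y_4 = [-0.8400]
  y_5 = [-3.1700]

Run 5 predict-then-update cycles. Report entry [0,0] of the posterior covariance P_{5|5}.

step 1: x^-=[0.6348]  P^-=[0.8694]  S=[1.3194]  K=[0.6589]  nu=[-1.0448]  x^+=[-0.0537]  P^+=[0.2965]
step 2: x^-=[-0.0494]  P^-=[0.4010]  S=[0.8510]  K=[0.4712]  nu=[0.0194]  x^+=[-0.0402]  P^+=[0.2120]
step 3: x^-=[-0.0370]  P^-=[0.3295]  S=[0.7795]  K=[0.4227]  nu=[-3.0930]  x^+=[-1.3444]  P^+=[0.1902]
step 4: x^-=[-1.2368]  P^-=[0.3110]  S=[0.7610]  K=[0.4087]  nu=[0.3968]  x^+=[-1.0747]  P^+=[0.1839]
step 5: x^-=[-0.9887]  P^-=[0.3057]  S=[0.7557]  K=[0.4045]  nu=[-2.1813]  x^+=[-1.8710]  P^+=[0.1820]

P_post[0,0] = 0.1820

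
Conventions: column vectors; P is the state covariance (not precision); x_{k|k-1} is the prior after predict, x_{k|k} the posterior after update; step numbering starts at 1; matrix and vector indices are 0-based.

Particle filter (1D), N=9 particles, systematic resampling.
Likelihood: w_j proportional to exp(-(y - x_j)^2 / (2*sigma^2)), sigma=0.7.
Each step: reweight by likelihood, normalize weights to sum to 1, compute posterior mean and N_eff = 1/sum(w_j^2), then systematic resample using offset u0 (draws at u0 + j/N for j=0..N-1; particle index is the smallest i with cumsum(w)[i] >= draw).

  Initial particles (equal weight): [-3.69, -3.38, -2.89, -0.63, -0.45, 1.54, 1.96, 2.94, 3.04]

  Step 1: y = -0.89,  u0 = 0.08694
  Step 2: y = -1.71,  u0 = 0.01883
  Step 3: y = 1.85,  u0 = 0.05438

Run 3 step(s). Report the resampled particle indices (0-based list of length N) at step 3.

resampled_idx = [0, 2, 3, 5, 6, 6, 7, 8, 8]

step 1: w=[0.0002, 0.0010, 0.0095, 0.5256, 0.4622, 0.0014, 0.0001, 0.0000, 0.0000]  mean=-0.5683  Neff=2.0409  idx=[3, 3, 3, 3, 3, 4, 4, 4, 4]
step 2: w=[0.1315, 0.1315, 0.1315, 0.1315, 0.1315, 0.0856, 0.0856, 0.0856, 0.0856]  mean=-0.5684  Neff=8.6353  idx=[0, 0, 1, 2, 3, 4, 5, 6, 7]
step 3: w=[0.0757, 0.0757, 0.0757, 0.0757, 0.0757, 0.0757, 0.1820, 0.1820, 0.1820]  mean=-0.5317  Neff=7.4772  idx=[0, 2, 3, 5, 6, 6, 7, 8, 8]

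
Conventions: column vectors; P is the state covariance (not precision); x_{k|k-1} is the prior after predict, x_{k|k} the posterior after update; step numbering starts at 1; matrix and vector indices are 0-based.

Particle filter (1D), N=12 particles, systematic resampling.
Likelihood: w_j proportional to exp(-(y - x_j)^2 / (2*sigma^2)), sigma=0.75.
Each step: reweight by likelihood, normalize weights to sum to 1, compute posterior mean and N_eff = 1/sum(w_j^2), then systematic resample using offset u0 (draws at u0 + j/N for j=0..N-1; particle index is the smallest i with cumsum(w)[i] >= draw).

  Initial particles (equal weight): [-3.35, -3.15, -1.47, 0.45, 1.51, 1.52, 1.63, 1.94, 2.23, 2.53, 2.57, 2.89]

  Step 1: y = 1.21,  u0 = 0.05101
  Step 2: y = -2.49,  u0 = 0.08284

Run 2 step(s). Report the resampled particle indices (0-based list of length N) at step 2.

resampled_idx = [0, 0, 0, 0, 0, 0, 0, 0, 0, 0, 0, 7]

step 1: w=[0.0000, 0.0000, 0.0004, 0.1246, 0.1922, 0.1912, 0.1780, 0.1297, 0.0826, 0.0442, 0.0402, 0.0169]  mean=1.6265  Neff=6.7477  idx=[3, 4, 4, 4, 5, 5, 6, 6, 7, 7, 8, 10]
step 2: w=[0.9917, 0.0014, 0.0014, 0.0014, 0.0013, 0.0013, 0.0006, 0.0006, 0.0001, 0.0001, 0.0000, 0.0000]  mean=0.4590  Neff=1.0168  idx=[0, 0, 0, 0, 0, 0, 0, 0, 0, 0, 0, 7]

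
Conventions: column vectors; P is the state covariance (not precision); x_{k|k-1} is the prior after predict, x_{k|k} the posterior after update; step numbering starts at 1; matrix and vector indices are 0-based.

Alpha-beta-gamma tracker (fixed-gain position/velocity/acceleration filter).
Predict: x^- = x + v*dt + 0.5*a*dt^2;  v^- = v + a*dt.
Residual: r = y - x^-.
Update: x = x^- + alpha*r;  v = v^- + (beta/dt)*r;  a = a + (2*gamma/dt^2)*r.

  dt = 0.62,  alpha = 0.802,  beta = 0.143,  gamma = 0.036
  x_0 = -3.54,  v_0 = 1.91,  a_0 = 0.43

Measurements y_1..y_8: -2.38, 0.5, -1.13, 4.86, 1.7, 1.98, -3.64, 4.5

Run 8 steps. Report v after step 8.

step 1: x_pred=-2.2732  r=-0.1068  x^+=-2.3588  v^+=2.1520  a^+=0.4100
step 2: x_pred=-0.9458  r=1.4458  x^+=0.2137  v^+=2.7396  a^+=0.6808
step 3: x_pred=2.0431  r=-3.1731  x^+=-0.5017  v^+=2.4298  a^+=0.0865
step 4: x_pred=1.0214  r=3.8386  x^+=4.1000  v^+=3.3688  a^+=0.8054
step 5: x_pred=6.3434  r=-4.6434  x^+=2.6194  v^+=2.7972  a^+=-0.0643
step 6: x_pred=4.3413  r=-2.3613  x^+=2.4475  v^+=2.2127  a^+=-0.5066
step 7: x_pred=3.7221  r=-7.3621  x^+=-2.1823  v^+=0.2006  a^+=-1.8855
step 8: x_pred=-2.4203  r=6.9203  x^+=3.1298  v^+=0.6277  a^+=-0.5893

v_post = 0.6277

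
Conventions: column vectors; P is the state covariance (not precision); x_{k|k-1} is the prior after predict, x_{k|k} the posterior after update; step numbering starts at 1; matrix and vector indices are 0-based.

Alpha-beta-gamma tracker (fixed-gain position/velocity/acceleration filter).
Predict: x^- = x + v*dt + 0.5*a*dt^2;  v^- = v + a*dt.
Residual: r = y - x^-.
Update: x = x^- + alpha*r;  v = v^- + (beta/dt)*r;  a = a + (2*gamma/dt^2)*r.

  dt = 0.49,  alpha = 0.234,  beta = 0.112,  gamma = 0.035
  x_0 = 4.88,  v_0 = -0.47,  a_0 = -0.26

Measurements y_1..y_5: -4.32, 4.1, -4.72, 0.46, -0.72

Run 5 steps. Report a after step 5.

a_post = -0.2697

step 1: x_pred=4.6185  r=-8.9385  x^+=2.5269  v^+=-2.6405  a^+=-2.8660
step 2: x_pred=0.8890  r=3.2110  x^+=1.6404  v^+=-3.3109  a^+=-1.9298
step 3: x_pred=-0.2136  r=-4.5064  x^+=-1.2681  v^+=-5.2865  a^+=-3.2436
step 4: x_pred=-4.2479  r=4.7079  x^+=-3.1463  v^+=-5.7998  a^+=-1.8711
step 5: x_pred=-6.2128  r=5.4928  x^+=-4.9275  v^+=-5.4611  a^+=-0.2697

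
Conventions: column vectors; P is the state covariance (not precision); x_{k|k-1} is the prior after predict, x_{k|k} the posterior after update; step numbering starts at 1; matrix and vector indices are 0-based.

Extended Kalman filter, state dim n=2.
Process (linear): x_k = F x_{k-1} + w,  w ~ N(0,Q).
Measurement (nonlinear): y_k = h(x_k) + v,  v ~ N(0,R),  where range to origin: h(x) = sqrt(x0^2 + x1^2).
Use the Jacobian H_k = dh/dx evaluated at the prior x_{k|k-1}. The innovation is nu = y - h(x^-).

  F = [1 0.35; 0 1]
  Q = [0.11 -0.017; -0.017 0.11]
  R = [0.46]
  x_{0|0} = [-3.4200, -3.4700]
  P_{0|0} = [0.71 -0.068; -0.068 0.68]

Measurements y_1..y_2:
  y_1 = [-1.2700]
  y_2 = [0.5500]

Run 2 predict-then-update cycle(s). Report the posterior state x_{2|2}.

step 1: x^-=[-4.6345, -3.4700]  P^-=[0.8557 0.1530; 0.1530 0.7900]  H_jac=[-0.8005 -0.5994]  S=[1.4389]  K=[-0.5398; -0.4142]  nu=[-7.0596]  x^+=[-0.8240, -0.5461]  P^+=[0.4365 -0.1687; -0.1687 0.5432]
step 2: x^-=[-1.0151, -0.5461]  P^-=[0.4949 0.0044; 0.0044 0.6532]  H_jac=[-0.8807 -0.4738]  S=[0.9941]  K=[-0.4405; -0.3152]  nu=[-0.6026]  x^+=[-0.7496, -0.3561]  P^+=[0.3020 -0.1336; -0.1336 0.5544]

x_post = [-0.7496, -0.3561]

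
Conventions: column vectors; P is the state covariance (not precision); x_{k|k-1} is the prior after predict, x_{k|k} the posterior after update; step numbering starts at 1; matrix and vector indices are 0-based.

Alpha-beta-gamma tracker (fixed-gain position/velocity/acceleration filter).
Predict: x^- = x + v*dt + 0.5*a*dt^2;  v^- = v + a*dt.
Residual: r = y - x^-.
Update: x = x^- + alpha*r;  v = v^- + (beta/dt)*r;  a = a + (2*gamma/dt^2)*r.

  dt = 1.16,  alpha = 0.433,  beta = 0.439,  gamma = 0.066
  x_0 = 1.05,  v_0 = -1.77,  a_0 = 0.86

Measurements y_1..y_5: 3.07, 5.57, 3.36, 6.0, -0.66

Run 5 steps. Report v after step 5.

v_post = -1.5442

step 1: x_pred=-0.4246  r=3.4946  x^+=1.0886  v^+=0.5501  a^+=1.2028
step 2: x_pred=2.5360  r=3.0340  x^+=3.8497  v^+=3.0936  a^+=1.5004
step 3: x_pred=8.4478  r=-5.0878  x^+=6.2448  v^+=2.9087  a^+=1.0013
step 4: x_pred=10.2925  r=-4.2925  x^+=8.4339  v^+=2.4457  a^+=0.5803
step 5: x_pred=11.6613  r=-12.3213  x^+=6.3262  v^+=-1.5442  a^+=-0.6284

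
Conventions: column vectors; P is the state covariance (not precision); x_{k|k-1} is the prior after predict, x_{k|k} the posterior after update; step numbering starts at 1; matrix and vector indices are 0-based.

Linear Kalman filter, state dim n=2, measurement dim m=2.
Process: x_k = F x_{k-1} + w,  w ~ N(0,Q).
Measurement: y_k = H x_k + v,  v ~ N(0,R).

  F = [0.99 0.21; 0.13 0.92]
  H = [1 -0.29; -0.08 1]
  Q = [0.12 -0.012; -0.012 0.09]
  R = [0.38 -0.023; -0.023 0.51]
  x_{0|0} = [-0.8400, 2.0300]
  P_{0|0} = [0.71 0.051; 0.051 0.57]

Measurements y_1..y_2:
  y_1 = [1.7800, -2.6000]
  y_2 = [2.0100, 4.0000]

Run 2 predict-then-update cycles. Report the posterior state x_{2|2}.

step 1: x^-=[-0.4053, 1.7584]  P^-=[0.8622 0.2373; 0.2373 0.5966]  S=[1.1547 -0.0222; -0.0222 1.0742]  K=[0.6904 0.1710; 0.0660 0.5391]  nu=[2.6952, -4.3908]  x^+=[0.7046, -0.4308]  P^+=[0.2857 0.0942; 0.0942 0.2810]
step 2: x^-=[0.6071, -0.3047]  P^-=[0.4516 0.1674; 0.1674 0.3552]  S=[0.7644 0.0092; 0.0092 0.8413]  K=[0.5255 0.1503; 0.0794 0.4054]  nu=[1.3145, 4.3533]  x^+=[1.9523, 1.5644]  P^+=[0.2201 0.0822; 0.0822 0.2115]

x_post = [1.9523, 1.5644]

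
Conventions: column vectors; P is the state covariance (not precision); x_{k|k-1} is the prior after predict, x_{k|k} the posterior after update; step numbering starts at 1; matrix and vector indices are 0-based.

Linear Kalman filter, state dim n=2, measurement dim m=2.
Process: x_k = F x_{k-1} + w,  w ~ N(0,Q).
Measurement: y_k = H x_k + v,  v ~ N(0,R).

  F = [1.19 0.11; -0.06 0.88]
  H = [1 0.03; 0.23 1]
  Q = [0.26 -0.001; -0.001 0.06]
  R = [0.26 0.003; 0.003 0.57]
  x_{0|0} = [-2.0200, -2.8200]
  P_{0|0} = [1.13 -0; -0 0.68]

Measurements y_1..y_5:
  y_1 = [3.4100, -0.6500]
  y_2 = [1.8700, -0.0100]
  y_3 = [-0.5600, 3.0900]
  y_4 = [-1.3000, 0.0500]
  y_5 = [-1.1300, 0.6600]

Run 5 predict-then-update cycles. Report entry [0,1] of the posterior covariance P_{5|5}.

step 1: x^-=[-2.7140, -2.3604]  P^-=[1.8684 -0.0159; -0.0159 0.5907]  S=[2.1280 0.4345; 0.4345 1.2522]  K=[0.8721 0.0279; -0.1021 0.5042]  nu=[6.1948, 2.3346]  x^+=[2.7536, -1.8156]  P^+=[0.2278 -0.0339; -0.0339 0.2949]
step 2: x^-=[3.0771, -1.7629]  P^-=[0.5774 -0.0240; -0.0240 0.2928]  S=[0.8362 0.1204; 0.1204 0.8823]  K=[0.6853 0.0298; -0.0664 0.3346]  nu=[-1.1542, 1.0452]  x^+=[2.3172, -1.3366]  P^+=[0.1789 -0.0221; -0.0221 0.1956]
step 3: x^-=[2.6105, -1.3152]  P^-=[0.5100 -0.0179; -0.0179 0.2145]  S=[0.7691 0.1087; 0.1087 0.8032]  K=[0.6575 0.0348; -0.0529 0.2691]  nu=[-3.1310, 3.8048]  x^+=[0.6843, -0.1259]  P^+=[0.1716 -0.0177; -0.0177 0.1573]
step 4: x^-=[0.8005, -0.1518]  P^-=[0.5002 -0.0164; -0.0164 0.1843]  S=[0.7594 0.1071; 0.1071 0.7732]  K=[0.6528 0.0372; -0.0482 0.2401]  nu=[-2.0959, 0.0177]  x^+=[-0.5671, -0.0466]  P^+=[0.1703 -0.0160; -0.0160 0.1404]
step 5: x^-=[-0.6800, -0.0070]  P^-=[0.4987 -0.0162; -0.0162 0.1710]  S=[0.7579 0.1065; 0.1065 0.7599]  K=[0.6520 0.0382; -0.0465 0.2267]  nu=[-0.4498, 0.8234]  x^+=[-0.9418, 0.2006]  P^+=[0.1701 -0.0154; -0.0154 0.1326]

P_post[0,1] = -0.0154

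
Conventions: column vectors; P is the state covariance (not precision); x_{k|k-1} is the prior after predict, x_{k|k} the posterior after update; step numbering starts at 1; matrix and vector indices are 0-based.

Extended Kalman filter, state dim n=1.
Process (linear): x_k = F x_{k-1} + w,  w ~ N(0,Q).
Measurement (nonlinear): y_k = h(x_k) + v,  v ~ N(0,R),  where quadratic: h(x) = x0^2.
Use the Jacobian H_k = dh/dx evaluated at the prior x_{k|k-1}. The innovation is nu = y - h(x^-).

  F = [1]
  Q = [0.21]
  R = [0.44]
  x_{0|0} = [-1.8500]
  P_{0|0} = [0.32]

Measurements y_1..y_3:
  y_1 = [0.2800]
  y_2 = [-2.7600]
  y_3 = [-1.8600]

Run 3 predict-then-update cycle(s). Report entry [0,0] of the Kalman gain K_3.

step 1: x^-=[-1.8500]  P^-=[0.5300]  H_jac=[-3.7000]  S=[7.6957]  K=[-0.2548]  nu=[-3.1425]  x^+=[-1.0492]  P^+=[0.0303]
step 2: x^-=[-1.0492]  P^-=[0.2403]  H_jac=[-2.0985]  S=[1.4982]  K=[-0.3366]  nu=[-3.8609]  x^+=[0.2503]  P^+=[0.0706]
step 3: x^-=[0.2503]  P^-=[0.2806]  H_jac=[0.5006]  S=[0.5103]  K=[0.2752]  nu=[-1.9226]  x^+=[-0.2789]  P^+=[0.2419]

K[0,0] = 0.2752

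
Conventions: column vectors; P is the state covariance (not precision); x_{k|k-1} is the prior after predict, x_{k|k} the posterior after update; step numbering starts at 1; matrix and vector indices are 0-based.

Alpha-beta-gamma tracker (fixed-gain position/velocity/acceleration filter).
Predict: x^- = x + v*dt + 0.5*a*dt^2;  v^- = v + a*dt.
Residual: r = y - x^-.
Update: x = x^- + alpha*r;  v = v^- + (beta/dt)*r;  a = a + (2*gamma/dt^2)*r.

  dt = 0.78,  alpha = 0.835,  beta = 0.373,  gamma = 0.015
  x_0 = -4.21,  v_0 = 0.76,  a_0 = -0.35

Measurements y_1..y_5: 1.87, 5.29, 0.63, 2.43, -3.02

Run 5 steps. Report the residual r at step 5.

resid = -5.5533

step 1: x_pred=-3.7237  r=5.5937  x^+=0.9470  v^+=3.1619  a^+=-0.0742
step 2: x_pred=3.3908  r=1.8992  x^+=4.9766  v^+=4.0123  a^+=0.0195
step 3: x_pred=8.1121  r=-7.4821  x^+=1.8646  v^+=0.4495  a^+=-0.3495
step 4: x_pred=2.1088  r=0.3212  x^+=2.3770  v^+=0.3305  a^+=-0.3336
step 5: x_pred=2.5333  r=-5.5533  x^+=-2.1037  v^+=-2.5854  a^+=-0.6075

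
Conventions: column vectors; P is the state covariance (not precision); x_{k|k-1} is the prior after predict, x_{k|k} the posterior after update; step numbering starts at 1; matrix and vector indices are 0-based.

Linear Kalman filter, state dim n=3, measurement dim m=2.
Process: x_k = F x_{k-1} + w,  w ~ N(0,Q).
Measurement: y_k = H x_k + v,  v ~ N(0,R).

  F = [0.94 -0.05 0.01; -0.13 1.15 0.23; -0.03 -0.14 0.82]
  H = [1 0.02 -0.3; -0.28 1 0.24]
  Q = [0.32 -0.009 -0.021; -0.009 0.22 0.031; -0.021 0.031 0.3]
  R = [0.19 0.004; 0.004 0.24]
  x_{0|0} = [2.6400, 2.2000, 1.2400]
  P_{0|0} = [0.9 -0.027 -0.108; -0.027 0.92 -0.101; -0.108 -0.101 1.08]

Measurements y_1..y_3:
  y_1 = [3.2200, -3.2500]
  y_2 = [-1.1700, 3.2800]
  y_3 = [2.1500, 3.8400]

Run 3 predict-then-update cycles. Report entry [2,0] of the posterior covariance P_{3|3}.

step 1: x^-=[2.3840, 2.4720, 0.6296]  P^-=[1.1183 -0.2220 -0.1065; -0.2220 1.4701 0.0108; -0.1065 0.0108 1.0733]  S=[1.4603 -0.6154; -0.6154 2.0034]  K=[0.7658 -0.0446; 0.2168 0.8327; -0.2648 0.0675]  nu=[0.9754, -5.2056]  x^+=[3.3632, -1.6514, 0.0199]  P^+=[0.2158 -0.0036 0.2348; -0.0036 0.2344 -0.1447; 0.2348 -0.1447 0.9398]
step 2: x^-=[3.2442, -2.3317, 0.1466]  P^-=[0.5163 -0.0001 0.1698; -0.0001 0.4939 0.0130; 0.1698 0.0130 0.9583]  S=[0.6907 -0.1486; -0.1486 0.8131]  K=[0.6727 -0.0049; 0.1458 0.6380; -0.1232 0.2179]  nu=[-4.3235, 6.4849]  x^+=[0.3043, 1.1753, 2.0922]  P^+=[0.2027 -0.0016 0.2497; -0.0016 0.1759 -0.0946; 0.2497 -0.0946 0.9013]
step 3: x^-=[0.2482, 1.7932, 1.5419]  P^-=[0.5046 0.0101 0.1785; 0.0101 0.4393 0.0590; 0.1785 0.0590 0.9191]  S=[0.6701 -0.1442; -0.1442 0.7705]  K=[0.6760 0.0118; 0.1330 0.6098; -0.0824 0.2825]  nu=[2.3285, 1.7462]  x^+=[1.8429, 3.1677, 1.8433]  P^+=[0.2006 0.0039 0.2407; 0.0039 0.1644 -0.0682; 0.2407 -0.0682 0.8463]

P_post[2,0] = 0.2407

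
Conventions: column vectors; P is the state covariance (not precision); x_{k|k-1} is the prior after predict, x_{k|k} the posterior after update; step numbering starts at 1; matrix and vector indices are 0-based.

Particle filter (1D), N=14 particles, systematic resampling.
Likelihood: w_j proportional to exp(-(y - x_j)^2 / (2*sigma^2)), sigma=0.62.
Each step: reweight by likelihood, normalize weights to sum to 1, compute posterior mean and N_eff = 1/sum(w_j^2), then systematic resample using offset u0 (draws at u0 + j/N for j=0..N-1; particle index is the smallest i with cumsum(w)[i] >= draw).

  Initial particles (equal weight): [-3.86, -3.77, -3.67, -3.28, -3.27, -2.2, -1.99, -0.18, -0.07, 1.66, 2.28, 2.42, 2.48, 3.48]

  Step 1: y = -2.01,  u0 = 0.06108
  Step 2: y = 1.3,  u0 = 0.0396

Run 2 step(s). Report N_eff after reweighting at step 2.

N_eff = 8.5037

step 1: w=[0.0051, 0.0078, 0.0122, 0.0538, 0.0556, 0.4184, 0.4382, 0.0056, 0.0033, 0.0000, 0.0000, 0.0000, 0.0000, 0.0000]  mean=-2.2458  Neff=2.6785  idx=[3, 4, 5, 5, 5, 5, 5, 6, 6, 6, 6, 6, 6, 6]
step 2: w=[0.0000, 0.0000, 0.0201, 0.0201, 0.0201, 0.0201, 0.0201, 0.1285, 0.1285, 0.1285, 0.1285, 0.1285, 0.1285, 0.1285]  mean=-2.0111  Neff=8.5037  idx=[3, 7, 7, 8, 8, 9, 9, 10, 10, 11, 12, 12, 13, 13]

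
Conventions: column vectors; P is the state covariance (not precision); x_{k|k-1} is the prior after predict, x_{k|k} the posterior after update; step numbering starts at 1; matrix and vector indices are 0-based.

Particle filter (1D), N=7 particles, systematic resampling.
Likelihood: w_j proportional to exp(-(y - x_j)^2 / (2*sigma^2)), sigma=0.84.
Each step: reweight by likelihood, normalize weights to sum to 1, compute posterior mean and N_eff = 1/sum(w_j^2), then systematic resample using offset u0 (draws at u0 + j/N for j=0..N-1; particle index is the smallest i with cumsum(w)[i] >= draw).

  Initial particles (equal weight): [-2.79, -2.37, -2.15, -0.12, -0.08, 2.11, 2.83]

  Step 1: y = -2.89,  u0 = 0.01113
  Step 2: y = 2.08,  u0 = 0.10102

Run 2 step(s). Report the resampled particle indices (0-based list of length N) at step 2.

step 1: w=[0.3964, 0.3296, 0.2708, 0.0017, 0.0015, 0.0000, 0.0000]  mean=-2.4696  Neff=2.9491  idx=[0, 0, 0, 1, 1, 1, 2]
step 2: w=[0.0088, 0.0088, 0.0088, 0.1417, 0.1417, 0.1417, 0.5484]  mean=-2.2605  Neff=2.7688  idx=[3, 4, 5, 6, 6, 6, 6]

resampled_idx = [3, 4, 5, 6, 6, 6, 6]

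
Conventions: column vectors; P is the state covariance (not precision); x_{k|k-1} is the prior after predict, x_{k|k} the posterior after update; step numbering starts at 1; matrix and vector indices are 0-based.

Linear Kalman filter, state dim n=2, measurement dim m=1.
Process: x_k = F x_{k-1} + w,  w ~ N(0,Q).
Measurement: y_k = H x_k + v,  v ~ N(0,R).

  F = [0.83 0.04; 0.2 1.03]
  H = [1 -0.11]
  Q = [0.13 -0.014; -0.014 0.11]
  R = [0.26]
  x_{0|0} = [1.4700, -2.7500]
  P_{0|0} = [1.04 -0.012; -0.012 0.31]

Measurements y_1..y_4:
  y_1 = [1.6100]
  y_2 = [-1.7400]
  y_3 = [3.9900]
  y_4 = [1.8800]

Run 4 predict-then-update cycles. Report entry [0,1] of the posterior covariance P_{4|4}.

P_post[0,1] = 0.1232

step 1: x^-=[1.1101, -2.5385]  P^-=[0.8462 0.1611; 0.1611 0.4755]  S=[1.0765]  K=[0.7696; 0.1010]  nu=[0.2207]  x^+=[1.2799, -2.5162]  P^+=[0.2086 0.0774; 0.0774 0.4645]
step 2: x^-=[0.9617, -2.3357]  P^-=[0.2796 0.1065; 0.1065 0.6431]  S=[0.5239]  K=[0.5113; 0.0683]  nu=[-2.9586]  x^+=[-0.5510, -2.5378]  P^+=[0.1426 0.0882; 0.0882 0.6406]
step 3: x^-=[-0.5588, -2.7241]  P^-=[0.2351 0.1122; 0.1122 0.8317]  S=[0.4805]  K=[0.4637; 0.0431]  nu=[4.2491]  x^+=[1.4114, -2.5409]  P^+=[0.1318 0.1026; 0.1026 0.8308]
step 4: x^-=[1.0698, -2.3349]  P^-=[0.2290 0.1306; 0.1306 1.0389]  S=[0.4728]  K=[0.4539; 0.0346]  nu=[0.5534]  x^+=[1.3210, -2.3157]  P^+=[0.1316 0.1232; 0.1232 1.0384]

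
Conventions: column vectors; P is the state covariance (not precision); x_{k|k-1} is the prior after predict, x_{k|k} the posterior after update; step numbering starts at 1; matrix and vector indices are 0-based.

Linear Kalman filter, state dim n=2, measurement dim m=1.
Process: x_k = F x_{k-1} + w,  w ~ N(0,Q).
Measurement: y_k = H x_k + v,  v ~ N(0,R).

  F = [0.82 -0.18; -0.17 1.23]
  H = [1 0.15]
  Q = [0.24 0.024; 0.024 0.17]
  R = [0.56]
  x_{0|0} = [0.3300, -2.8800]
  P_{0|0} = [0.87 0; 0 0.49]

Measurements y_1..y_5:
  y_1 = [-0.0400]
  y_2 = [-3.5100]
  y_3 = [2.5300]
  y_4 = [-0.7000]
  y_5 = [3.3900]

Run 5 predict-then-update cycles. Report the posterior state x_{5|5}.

x_post = [3.6211, -9.7920]

step 1: x^-=[0.7890, -3.5985]  P^-=[0.8409 -0.2058; -0.2058 0.9365]  S=[1.3602]  K=[0.5955; -0.0480]  nu=[-0.2892]  x^+=[0.6168, -3.5846]  P^+=[0.3585 -0.1669; -0.1669 0.9333]
step 2: x^-=[1.1510, -4.5139]  P^-=[0.5606 -0.4060; -0.4060 1.6622]  S=[1.0362]  K=[0.4822; -0.1512]  nu=[-3.9839]  x^+=[-0.7702, -3.9114]  P^+=[0.3196 -0.3305; -0.3305 1.6385]
step 3: x^-=[0.0725, -4.6801]  P^-=[0.6056 -0.7267; -0.7267 2.7963]  S=[1.0104]  K=[0.4914; -0.3041]  nu=[3.1595]  x^+=[1.6251, -5.6409]  P^+=[0.3615 -0.5757; -0.5757 2.7028]
step 4: x^-=[2.3480, -7.2146]  P^-=[0.7406 -1.2231; -1.2231 4.5104]  S=[1.0352]  K=[0.5382; -0.5280]  nu=[-1.9658]  x^+=[1.2899, -6.1767]  P^+=[0.4407 -0.9289; -0.9289 4.2218]
step 5: x^-=[2.1696, -7.8167]  P^-=[0.9474 -1.9375; -1.9375 6.9584]  S=[1.0827]  K=[0.6066; -0.8255]  nu=[2.3929]  x^+=[3.6211, -9.7920]  P^+=[0.5490 -1.3954; -1.3954 6.2206]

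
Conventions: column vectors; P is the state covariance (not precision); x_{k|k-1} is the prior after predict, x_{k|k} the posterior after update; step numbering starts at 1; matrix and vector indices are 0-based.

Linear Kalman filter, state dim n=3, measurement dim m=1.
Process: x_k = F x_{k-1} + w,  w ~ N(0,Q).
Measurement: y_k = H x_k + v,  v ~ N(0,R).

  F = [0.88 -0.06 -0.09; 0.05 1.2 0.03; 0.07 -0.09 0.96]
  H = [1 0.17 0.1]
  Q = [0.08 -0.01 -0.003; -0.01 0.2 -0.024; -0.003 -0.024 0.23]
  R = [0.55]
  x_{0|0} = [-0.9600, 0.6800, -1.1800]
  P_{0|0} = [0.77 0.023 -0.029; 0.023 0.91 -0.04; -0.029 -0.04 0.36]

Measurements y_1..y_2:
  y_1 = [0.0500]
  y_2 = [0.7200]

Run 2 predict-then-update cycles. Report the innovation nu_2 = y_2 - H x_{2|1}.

innov = [0.9145]

step 1: x^-=[-0.7794, 0.7326, -1.2612]  P^-=[0.6842 -0.0146 -0.0060; -0.0146 1.5124 -0.1548; -0.0060 -0.1548 0.5756]  S=[1.2722]  K=[0.5354; 0.1784; 0.0198]  nu=[0.8310]  x^+=[-0.3345, 0.8809, -1.2447]  P^+=[0.3196 -0.1362 -0.0195; -0.1362 1.4719 -0.1593; -0.0195 -0.1593 0.5751]
step 2: x^-=[-0.2352, 1.0030, -1.2976]  P^-=[0.3532 -0.2298 -0.0222; -0.2298 2.2930 -0.3602; -0.0222 -0.3602 0.8002]  S=[0.8826]  K=[0.3534; 0.1405; -0.0039]  nu=[0.9145]  x^+=[0.0879, 1.1315, -1.3011]  P^+=[0.2430 -0.2736 -0.0210; -0.2736 2.2756 -0.3597; -0.0210 -0.3597 0.8001]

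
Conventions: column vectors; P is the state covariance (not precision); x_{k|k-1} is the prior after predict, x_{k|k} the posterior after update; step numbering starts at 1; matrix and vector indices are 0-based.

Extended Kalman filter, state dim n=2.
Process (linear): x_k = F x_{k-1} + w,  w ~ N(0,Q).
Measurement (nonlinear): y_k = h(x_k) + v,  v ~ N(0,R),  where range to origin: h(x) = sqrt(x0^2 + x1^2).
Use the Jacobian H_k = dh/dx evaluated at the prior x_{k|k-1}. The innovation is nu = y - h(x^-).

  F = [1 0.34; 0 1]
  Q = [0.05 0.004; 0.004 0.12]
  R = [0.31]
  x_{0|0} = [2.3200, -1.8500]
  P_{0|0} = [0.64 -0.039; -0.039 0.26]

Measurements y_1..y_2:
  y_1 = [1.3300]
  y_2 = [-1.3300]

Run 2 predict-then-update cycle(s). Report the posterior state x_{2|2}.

x_post = [0.7793, 0.0246]

step 1: x^-=[1.6910, -1.8500]  P^-=[0.6935 0.0534; 0.0534 0.3800]  H_jac=[0.6747 -0.7381]  S=[0.7795]  K=[0.5497; -0.3136]  nu=[-1.1764]  x^+=[1.0444, -1.4811]  P^+=[0.4580 0.1878; 0.1878 0.3033]
step 2: x^-=[0.5408, -1.4811]  P^-=[0.6708 0.2949; 0.2949 0.4233]  H_jac=[0.3430 -0.9393]  S=[0.5724]  K=[-0.0821; -0.5180]  nu=[-2.9067]  x^+=[0.7793, 0.0246]  P^+=[0.6669 0.2706; 0.2706 0.2697]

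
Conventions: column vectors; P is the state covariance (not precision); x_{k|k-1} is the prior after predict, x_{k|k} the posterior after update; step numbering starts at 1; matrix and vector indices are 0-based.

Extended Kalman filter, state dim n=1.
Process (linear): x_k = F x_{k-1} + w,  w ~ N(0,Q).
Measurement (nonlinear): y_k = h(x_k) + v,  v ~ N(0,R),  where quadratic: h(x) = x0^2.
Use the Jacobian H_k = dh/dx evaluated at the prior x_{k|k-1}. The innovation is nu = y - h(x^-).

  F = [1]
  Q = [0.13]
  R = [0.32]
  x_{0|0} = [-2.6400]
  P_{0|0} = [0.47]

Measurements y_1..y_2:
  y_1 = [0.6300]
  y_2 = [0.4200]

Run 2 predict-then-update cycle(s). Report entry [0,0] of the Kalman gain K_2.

K[0,0] = -0.2704

step 1: x^-=[-2.6400]  P^-=[0.6000]  H_jac=[-5.2800]  S=[17.0470]  K=[-0.1858]  nu=[-6.3396]  x^+=[-1.4619]  P^+=[0.0113]
step 2: x^-=[-1.4619]  P^-=[0.1413]  H_jac=[-2.9237]  S=[1.5275]  K=[-0.2704]  nu=[-1.7170]  x^+=[-0.9976]  P^+=[0.0296]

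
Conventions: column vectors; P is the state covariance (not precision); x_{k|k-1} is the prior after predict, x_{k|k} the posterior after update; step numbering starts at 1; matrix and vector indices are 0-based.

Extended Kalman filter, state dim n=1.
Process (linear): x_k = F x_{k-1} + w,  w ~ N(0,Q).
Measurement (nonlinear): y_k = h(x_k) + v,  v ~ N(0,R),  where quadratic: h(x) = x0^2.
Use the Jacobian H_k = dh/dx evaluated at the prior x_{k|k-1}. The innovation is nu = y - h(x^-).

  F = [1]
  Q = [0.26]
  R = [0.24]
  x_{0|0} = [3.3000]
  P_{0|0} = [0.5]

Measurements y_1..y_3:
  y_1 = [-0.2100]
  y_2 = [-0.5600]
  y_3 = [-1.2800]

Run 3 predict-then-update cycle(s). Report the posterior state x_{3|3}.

x_post = [-0.1638]

step 1: x^-=[3.3000]  P^-=[0.7600]  H_jac=[6.6000]  S=[33.3456]  K=[0.1504]  nu=[-11.1000]  x^+=[1.6303]  P^+=[0.0055]
step 2: x^-=[1.6303]  P^-=[0.2655]  H_jac=[3.2606]  S=[3.0623]  K=[0.2827]  nu=[-3.2178]  x^+=[0.7207]  P^+=[0.0208]
step 3: x^-=[0.7207]  P^-=[0.2808]  H_jac=[1.4415]  S=[0.8235]  K=[0.4915]  nu=[-1.7995]  x^+=[-0.1638]  P^+=[0.0818]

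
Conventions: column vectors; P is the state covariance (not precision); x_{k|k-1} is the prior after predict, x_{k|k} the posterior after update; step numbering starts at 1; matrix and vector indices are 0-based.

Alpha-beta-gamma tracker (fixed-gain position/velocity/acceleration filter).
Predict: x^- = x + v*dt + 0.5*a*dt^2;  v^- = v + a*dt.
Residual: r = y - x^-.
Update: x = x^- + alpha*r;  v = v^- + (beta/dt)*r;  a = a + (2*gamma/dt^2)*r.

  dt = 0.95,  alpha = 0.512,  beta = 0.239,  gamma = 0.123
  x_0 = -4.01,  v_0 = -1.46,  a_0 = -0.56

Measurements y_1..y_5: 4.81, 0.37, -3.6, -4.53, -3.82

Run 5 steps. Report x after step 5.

x_post = -2.6242

step 1: x_pred=-5.6497  r=10.4597  x^+=-0.2943  v^+=0.6394  a^+=2.2911
step 2: x_pred=1.3470  r=-0.9770  x^+=0.8468  v^+=2.5702  a^+=2.0248
step 3: x_pred=4.2021  r=-7.8021  x^+=0.2074  v^+=2.5308  a^+=-0.1019
step 4: x_pred=2.5657  r=-7.0957  x^+=-1.0673  v^+=0.6489  a^+=-2.0360
step 5: x_pred=-1.3696  r=-2.4504  x^+=-2.6242  v^+=-1.9018  a^+=-2.7040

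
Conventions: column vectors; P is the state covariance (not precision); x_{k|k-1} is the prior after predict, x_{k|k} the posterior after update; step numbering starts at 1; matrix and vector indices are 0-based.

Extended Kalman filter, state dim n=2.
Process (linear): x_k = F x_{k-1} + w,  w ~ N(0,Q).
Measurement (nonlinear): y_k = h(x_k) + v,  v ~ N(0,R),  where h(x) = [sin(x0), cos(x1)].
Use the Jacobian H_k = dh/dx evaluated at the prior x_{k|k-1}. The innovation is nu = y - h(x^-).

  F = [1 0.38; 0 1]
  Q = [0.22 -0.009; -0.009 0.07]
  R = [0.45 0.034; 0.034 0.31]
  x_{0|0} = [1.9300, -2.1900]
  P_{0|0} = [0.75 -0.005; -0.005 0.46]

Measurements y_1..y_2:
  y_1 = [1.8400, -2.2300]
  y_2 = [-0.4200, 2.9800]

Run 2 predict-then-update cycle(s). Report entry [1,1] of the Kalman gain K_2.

K[1,1] = -0.1108

step 1: x^-=[1.0978, -2.1900]  P^-=[1.0326 0.1608; 0.1608 0.5300]  H_jac=[0.4556 0.0000; 0.0000 0.8143]  S=[0.6643 0.0937; 0.0937 0.6615]  K=[0.6941 0.0997; 0.0187 0.6498]  nu=[0.9498, -1.6496]  x^+=[1.5926, -3.2443]  P^+=[0.6931 0.0669; 0.0669 0.2482]
step 2: x^-=[0.3598, -3.2443]  P^-=[0.9998 0.1522; 0.1522 0.3182]  H_jac=[0.9360 0.0000; 0.0000 -0.1025]  S=[1.3259 0.0194; 0.0194 0.3133]  K=[0.7071 -0.0936; 0.1091 -0.1108]  nu=[-0.7720, 3.9747]  x^+=[-0.5581, -3.7690]  P^+=[0.3366 0.0484; 0.0484 0.2990]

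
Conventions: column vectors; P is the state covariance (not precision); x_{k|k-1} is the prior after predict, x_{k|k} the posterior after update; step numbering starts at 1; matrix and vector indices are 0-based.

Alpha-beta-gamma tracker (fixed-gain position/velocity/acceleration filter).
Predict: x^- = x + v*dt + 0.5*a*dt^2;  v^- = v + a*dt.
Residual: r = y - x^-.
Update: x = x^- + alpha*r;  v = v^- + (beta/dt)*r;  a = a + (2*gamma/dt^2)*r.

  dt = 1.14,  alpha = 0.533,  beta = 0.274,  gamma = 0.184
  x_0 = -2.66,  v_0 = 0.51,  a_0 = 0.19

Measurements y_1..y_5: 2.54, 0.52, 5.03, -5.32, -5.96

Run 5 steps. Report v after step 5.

step 1: x_pred=-1.9551  r=4.4951  x^+=0.4408  v^+=1.8070  a^+=1.4629
step 2: x_pred=3.4513  r=-2.9313  x^+=1.8889  v^+=2.7701  a^+=0.6328
step 3: x_pred=5.4581  r=-0.4281  x^+=5.2299  v^+=3.3886  a^+=0.5116
step 4: x_pred=9.4254  r=-14.7454  x^+=1.5661  v^+=0.4278  a^+=-3.6638
step 5: x_pred=-0.3269  r=-5.6331  x^+=-3.3294  v^+=-5.1028  a^+=-5.2589

v_post = -5.1028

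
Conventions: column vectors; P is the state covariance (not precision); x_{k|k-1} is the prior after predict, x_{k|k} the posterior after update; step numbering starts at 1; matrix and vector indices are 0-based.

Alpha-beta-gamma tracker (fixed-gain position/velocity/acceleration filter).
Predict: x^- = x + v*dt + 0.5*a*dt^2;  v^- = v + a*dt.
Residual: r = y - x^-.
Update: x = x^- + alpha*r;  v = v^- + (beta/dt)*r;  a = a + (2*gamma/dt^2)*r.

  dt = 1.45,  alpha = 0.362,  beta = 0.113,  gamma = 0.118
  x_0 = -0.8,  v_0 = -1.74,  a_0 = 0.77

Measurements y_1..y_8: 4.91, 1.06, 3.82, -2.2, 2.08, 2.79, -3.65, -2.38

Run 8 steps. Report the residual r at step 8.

step 1: x_pred=-2.5135  r=7.4235  x^+=0.1738  v^+=-0.0450  a^+=1.6033
step 2: x_pred=1.7940  r=-0.7340  x^+=1.5283  v^+=2.2226  a^+=1.5209
step 3: x_pred=6.3498  r=-2.5298  x^+=5.4340  v^+=4.2307  a^+=1.2369
step 4: x_pred=12.8688  r=-15.0688  x^+=7.4139  v^+=4.8499  a^+=-0.4545
step 5: x_pred=13.9684  r=-11.8884  x^+=9.6648  v^+=3.2643  a^+=-1.7890
step 6: x_pred=12.5175  r=-9.7275  x^+=8.9961  v^+=-0.0877  a^+=-2.8809
step 7: x_pred=5.8404  r=-9.4904  x^+=2.4049  v^+=-5.0046  a^+=-3.9461
step 8: x_pred=-9.0001  r=6.6201  x^+=-6.6036  v^+=-10.2105  a^+=-3.2030

resid = 6.6201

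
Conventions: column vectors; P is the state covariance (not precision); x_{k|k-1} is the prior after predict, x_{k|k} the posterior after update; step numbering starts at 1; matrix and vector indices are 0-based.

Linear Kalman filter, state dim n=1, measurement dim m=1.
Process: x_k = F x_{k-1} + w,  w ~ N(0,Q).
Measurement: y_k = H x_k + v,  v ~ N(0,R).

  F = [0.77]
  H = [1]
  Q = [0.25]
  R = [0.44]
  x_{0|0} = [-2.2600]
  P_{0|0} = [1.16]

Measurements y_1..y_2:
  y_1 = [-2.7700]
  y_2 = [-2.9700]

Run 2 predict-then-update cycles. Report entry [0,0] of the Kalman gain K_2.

step 1: x^-=[-1.7402]  P^-=[0.9378]  S=[1.3778]  K=[0.6806]  nu=[-1.0298]  x^+=[-2.4411]  P^+=[0.2995]
step 2: x^-=[-1.8797]  P^-=[0.4276]  S=[0.8676]  K=[0.4928]  nu=[-1.0903]  x^+=[-2.4170]  P^+=[0.2168]

K[0,0] = 0.4928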